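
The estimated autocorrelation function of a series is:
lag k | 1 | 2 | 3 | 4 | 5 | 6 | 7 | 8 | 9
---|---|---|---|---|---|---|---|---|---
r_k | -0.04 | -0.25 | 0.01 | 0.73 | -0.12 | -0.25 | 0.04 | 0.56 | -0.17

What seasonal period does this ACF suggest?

The largest autocorrelation is r_4 = 0.73, with a weaker echo at lag 8 (0.56); the remaining lags stay at or below 0.04.
The dominant spike at lag 4 indicates a seasonal period of 4.

4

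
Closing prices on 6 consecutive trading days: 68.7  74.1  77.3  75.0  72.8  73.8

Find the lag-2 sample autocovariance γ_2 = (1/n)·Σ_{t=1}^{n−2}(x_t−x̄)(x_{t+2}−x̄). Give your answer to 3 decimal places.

Mean x̄ = (68.7 + 74.1 + 77.3 + 75.0 + 72.8 + 73.8)/6 = 73.6167
Σ_{t=1}^{4}(x_t−x̄)(x_{t+2}−x̄) = -20.1956
γ_2 = -20.1956 / 6 = -3.366

-3.366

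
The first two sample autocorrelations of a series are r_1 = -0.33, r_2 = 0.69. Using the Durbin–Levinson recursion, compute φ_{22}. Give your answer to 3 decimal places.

0.652

φ_{22} = (r_2 − r_1²) / (1 − r_1²)
r_1² = (-0.33)² = 0.1089
Numerator = 0.69 − 0.1089 = 0.5811; denominator = 1 − 0.1089 = 0.8911
φ_{22} = 0.5811 / 0.8911 = 0.652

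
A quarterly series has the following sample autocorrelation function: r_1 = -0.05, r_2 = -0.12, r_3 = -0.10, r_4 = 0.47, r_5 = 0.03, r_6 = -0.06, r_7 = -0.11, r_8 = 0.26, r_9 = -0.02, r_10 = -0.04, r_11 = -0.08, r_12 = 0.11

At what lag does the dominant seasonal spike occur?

The largest autocorrelation is r_4 = 0.47, with a weaker echo at lag 8 (0.26); the remaining lags stay at or below 0.11.
The dominant spike at lag 4 indicates a seasonal period of 4.

4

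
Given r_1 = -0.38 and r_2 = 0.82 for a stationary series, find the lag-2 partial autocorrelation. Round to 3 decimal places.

φ_{22} = (r_2 − r_1²) / (1 − r_1²)
r_1² = (-0.38)² = 0.1444
Numerator = 0.82 − 0.1444 = 0.6756; denominator = 1 − 0.1444 = 0.8556
φ_{22} = 0.6756 / 0.8556 = 0.790

0.790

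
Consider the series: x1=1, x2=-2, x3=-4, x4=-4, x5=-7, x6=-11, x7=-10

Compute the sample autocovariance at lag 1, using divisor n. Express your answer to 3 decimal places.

Mean x̄ = (1 − 2 − 4 − 4 − 7 − 11 − 10)/7 = -5.2857
Deviations: 6.2857, 3.2857, 1.2857, 1.2857, -1.7143, -5.7143, -4.7143
Σ_{t=1}^{6}(x_t−x̄)(x_{t+1}−x̄) = 61.0612
γ_1 = 61.0612 / 7 = 8.723

8.723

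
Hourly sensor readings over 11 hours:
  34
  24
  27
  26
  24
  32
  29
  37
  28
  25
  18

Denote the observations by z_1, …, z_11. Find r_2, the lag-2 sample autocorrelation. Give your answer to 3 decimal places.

Mean z̄ = (34 + 24 + 27 + 26 + 24 + 32 + 29 + 37 + 28 + 25 + 18)/11 = 27.6364
Numerator Σ_{t=1}^{9}(z_t−z̄)(z_{t+2}−z̄) = 5.2810
Denominator Σ(z_t−z̄)² = 278.5455
r_2 = 5.2810 / 278.5455 = 0.019

0.019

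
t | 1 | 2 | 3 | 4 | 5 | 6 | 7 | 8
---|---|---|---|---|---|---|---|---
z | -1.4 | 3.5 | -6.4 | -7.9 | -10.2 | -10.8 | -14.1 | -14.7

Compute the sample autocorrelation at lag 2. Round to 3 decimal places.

0.150

Mean z̄ = (-1.4 + 3.5 − 6.4 − 7.9 − 10.2 − 10.8 − 14.1 − 14.7)/8 = -7.7500
Deviations from mean: 6.3500, 11.2500, 1.3500, -0.1500, -2.4500, -3.0500, -6.3500, -6.9500
Σ(z_t−z̄)(z_{t+2}−z̄) = (8.5725) + (-1.6875) + (-3.3075) + (0.4575) + (15.5575) + (21.1975) = 40.7900
Denominator Σ(z_t−z̄)² = 272.6600
r_2 = 40.7900 / 272.6600 = 0.150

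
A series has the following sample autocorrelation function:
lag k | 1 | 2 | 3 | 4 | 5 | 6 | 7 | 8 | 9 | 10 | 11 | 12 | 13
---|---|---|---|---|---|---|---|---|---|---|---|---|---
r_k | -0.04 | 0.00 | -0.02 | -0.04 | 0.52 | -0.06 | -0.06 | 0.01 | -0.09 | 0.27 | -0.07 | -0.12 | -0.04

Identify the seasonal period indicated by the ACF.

The largest autocorrelation is r_5 = 0.52, with a weaker echo at lag 10 (0.27); the remaining lags stay at or below 0.01.
The dominant spike at lag 5 indicates a seasonal period of 5.

5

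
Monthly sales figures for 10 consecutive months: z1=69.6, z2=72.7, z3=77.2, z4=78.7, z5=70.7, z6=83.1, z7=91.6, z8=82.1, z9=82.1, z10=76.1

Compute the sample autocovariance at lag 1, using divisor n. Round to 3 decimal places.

Mean z̄ = (69.6 + 72.7 + 77.2 + 78.7 + 70.7 + 83.1 + 91.6 + 82.1 + 82.1 + 76.1)/10 = 78.3900
Σ_{t=1}^{9}(z_t−z̄)(z_{t+1}−z̄) = 134.3099
γ_1 = 134.3099 / 10 = 13.431

13.431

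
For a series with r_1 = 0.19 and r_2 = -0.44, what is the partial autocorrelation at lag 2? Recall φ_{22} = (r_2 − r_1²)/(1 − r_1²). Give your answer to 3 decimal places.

φ_{22} = (r_2 − r_1²) / (1 − r_1²)
r_1² = (0.19)² = 0.0361
Numerator = -0.44 − 0.0361 = -0.4761; denominator = 1 − 0.0361 = 0.9639
φ_{22} = -0.4761 / 0.9639 = -0.494

-0.494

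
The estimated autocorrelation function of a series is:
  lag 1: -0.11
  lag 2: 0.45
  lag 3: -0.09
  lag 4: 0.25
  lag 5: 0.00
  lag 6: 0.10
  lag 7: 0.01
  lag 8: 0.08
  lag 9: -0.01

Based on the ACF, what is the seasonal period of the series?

The largest autocorrelation is r_2 = 0.45, with a weaker echo at lag 4 (0.25); the remaining lags stay at or below 0.10.
The dominant spike at lag 2 indicates a seasonal period of 2.

2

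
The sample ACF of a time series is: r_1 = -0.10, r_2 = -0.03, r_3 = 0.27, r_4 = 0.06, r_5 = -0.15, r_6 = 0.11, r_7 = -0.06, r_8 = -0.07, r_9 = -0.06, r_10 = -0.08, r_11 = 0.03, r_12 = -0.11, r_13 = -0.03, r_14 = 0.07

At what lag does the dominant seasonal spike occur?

3

The largest autocorrelation is r_3 = 0.27; the remaining lags stay at or below 0.11.
The dominant spike at lag 3 indicates a seasonal period of 3.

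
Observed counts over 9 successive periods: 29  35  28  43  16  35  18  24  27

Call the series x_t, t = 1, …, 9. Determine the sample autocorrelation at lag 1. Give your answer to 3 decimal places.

Mean x̄ = (29 + 35 + 28 + 43 + 16 + 35 + 18 + 24 + 27)/9 = 28.3333
Numerator Σ_{t=1}^{8}(x_t−x̄)(x_{t+1}−x̄) = -284.1111
Denominator Σ(x_t−x̄)² = 584.0000
r_1 = -284.1111 / 584.0000 = -0.486

-0.486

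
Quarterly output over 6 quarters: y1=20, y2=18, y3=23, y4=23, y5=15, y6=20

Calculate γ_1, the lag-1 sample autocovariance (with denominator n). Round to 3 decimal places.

-2.032

Mean ȳ = (20 + 18 + 23 + 23 + 15 + 20)/6 = 19.8333
Σ_{t=1}^{5}(y_t−ȳ)(y_{t+1}−ȳ) = -12.1944
γ_1 = -12.1944 / 6 = -2.032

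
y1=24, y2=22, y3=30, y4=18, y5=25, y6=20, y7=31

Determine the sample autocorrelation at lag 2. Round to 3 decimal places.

Mean ȳ = (24 + 22 + 30 + 18 + 25 + 20 + 31)/7 = 24.2857
Deviations from mean: -0.2857, -2.2857, 5.7143, -6.2857, 0.7143, -4.2857, 6.7143
Σ(y_t−ȳ)(y_{t+2}−ȳ) = (-1.6327) + (14.3673) + (4.0816) + (26.9388) + (4.7959) = 48.5510
Denominator Σ(y_t−ȳ)² = 141.4286
r_2 = 48.5510 / 141.4286 = 0.343

0.343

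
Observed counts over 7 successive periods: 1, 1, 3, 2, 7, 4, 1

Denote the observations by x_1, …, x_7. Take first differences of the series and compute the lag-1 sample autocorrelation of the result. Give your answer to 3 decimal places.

First differences Δx: 0, 2, -1, 5, -3, -3
Mean of differences = 0.0000
Numerator Σ(Δx_t−Δx̄)(Δx_{t+1}−Δx̄) = -13.0000
Denominator Σ(Δx_t−Δx̄)² = 48.0000
r_1(Δx) = -13.0000 / 48.0000 = -0.271

-0.271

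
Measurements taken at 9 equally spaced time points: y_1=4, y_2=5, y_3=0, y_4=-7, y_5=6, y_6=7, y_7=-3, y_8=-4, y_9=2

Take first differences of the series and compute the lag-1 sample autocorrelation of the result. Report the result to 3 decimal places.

-0.148

First differences Δy: 1, -5, -7, 13, 1, -10, -1, 6
Mean of differences = -0.2500
Numerator Σ(Δy_t−Δȳ)(Δy_{t+1}−Δȳ) = -56.3125
Denominator Σ(Δy_t−Δȳ)² = 381.5000
r_1(Δy) = -56.3125 / 381.5000 = -0.148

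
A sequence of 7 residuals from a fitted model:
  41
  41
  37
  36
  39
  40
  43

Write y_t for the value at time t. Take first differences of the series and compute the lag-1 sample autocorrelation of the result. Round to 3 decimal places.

0.204

First differences Δy: 0, -4, -1, 3, 1, 3
Mean of differences = 0.3333
Numerator Σ(Δy_t−Δȳ)(Δy_{t+1}−Δȳ) = 7.2222
Denominator Σ(Δy_t−Δȳ)² = 35.3333
r_1(Δy) = 7.2222 / 35.3333 = 0.204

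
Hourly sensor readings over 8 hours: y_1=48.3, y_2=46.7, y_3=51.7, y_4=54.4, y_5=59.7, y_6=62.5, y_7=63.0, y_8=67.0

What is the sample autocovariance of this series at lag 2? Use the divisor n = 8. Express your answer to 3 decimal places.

Mean ȳ = (48.3 + 46.7 + 51.7 + 54.4 + 59.7 + 62.5 + 63.0 + 67.0)/8 = 56.6625
Σ_{t=1}^{6}(y_t−ȳ)(y_{t+2}−ȳ) = 115.3534
γ_2 = 115.3534 / 8 = 14.419

14.419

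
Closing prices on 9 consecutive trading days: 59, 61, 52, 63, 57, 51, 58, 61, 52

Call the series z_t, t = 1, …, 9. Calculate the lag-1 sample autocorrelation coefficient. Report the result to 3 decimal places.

-0.406

Mean z̄ = (59 + 61 + 52 + 63 + 57 + 51 + 58 + 61 + 52)/9 = 57.1111
Numerator Σ_{t=1}^{8}(z_t−z̄)(z_{t+1}−z̄) = -64.4568
Denominator Σ(z_t−z̄)² = 158.8889
r_1 = -64.4568 / 158.8889 = -0.406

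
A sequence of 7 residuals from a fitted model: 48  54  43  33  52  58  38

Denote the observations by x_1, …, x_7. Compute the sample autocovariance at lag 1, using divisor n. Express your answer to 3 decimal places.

-11.006

Mean x̄ = (48 + 54 + 43 + 33 + 52 + 58 + 38)/7 = 46.5714
Deviations: 1.4286, 7.4286, -3.5714, -13.5714, 5.4286, 11.4286, -8.5714
Σ_{t=1}^{6}(x_t−x̄)(x_{t+1}−x̄) = -77.0408
γ_1 = -77.0408 / 7 = -11.006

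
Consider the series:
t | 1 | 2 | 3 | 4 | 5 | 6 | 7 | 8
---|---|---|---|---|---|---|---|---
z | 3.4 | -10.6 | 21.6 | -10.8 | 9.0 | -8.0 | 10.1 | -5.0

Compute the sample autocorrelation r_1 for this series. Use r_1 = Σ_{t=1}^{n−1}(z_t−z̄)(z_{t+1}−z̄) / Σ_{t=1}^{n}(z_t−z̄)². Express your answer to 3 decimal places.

-0.841

Mean z̄ = (3.4 − 10.6 + 21.6 − 10.8 + 9.0 − 8.0 + 10.1 − 5.0)/8 = 1.2125
Deviations from mean: 2.1875, -11.8125, 20.3875, -12.0125, 7.7875, -9.2125, 8.8875, -6.2125
Σ(z_t−z̄)(z_{t+1}−z̄) = (-25.8398) + (-240.8273) + (-244.9048) + (-93.5473) + (-71.7423) + (-81.8761) + (-55.2136) = -813.9514
Denominator Σ(z_t−z̄)² = 967.3688
r_1 = -813.9514 / 967.3688 = -0.841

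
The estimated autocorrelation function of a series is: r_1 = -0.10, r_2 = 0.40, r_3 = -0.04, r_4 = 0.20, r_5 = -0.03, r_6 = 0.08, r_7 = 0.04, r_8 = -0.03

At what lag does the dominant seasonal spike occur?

The largest autocorrelation is r_2 = 0.40, with a weaker echo at lag 4 (0.20); the remaining lags stay at or below 0.08.
The dominant spike at lag 2 indicates a seasonal period of 2.

2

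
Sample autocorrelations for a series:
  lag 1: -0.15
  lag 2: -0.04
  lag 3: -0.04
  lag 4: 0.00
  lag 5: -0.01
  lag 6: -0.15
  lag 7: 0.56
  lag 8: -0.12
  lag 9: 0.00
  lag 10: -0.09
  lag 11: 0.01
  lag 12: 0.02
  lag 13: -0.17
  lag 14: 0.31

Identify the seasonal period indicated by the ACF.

7

The largest autocorrelation is r_7 = 0.56, with a weaker echo at lag 14 (0.31); the remaining lags stay at or below 0.02.
The dominant spike at lag 7 indicates a seasonal period of 7.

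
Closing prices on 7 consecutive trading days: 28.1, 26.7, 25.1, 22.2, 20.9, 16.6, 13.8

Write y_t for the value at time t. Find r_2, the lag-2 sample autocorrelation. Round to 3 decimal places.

0.147

Mean ȳ = (28.1 + 26.7 + 25.1 + 22.2 + 20.9 + 16.6 + 13.8)/7 = 21.9143
Numerator Σ_{t=1}^{5}(y_t−ȳ)(y_{t+2}−ȳ) = 24.5539
Denominator Σ(y_t−ȳ)² = 166.5086
r_2 = 24.5539 / 166.5086 = 0.147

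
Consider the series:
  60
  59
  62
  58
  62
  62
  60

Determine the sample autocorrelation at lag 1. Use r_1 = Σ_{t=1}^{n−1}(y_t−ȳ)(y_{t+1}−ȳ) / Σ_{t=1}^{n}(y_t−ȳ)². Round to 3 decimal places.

Mean ȳ = (60 + 59 + 62 + 58 + 62 + 62 + 60)/7 = 60.4286
Deviations from mean: -0.4286, -1.4286, 1.5714, -2.4286, 1.5714, 1.5714, -0.4286
Σ(y_t−ȳ)(y_{t+1}−ȳ) = (0.6122) + (-2.2449) + (-3.8163) + (-3.8163) + (2.4694) + (-0.6735) = -7.4694
Denominator Σ(y_t−ȳ)² = 15.7143
r_1 = -7.4694 / 15.7143 = -0.475

-0.475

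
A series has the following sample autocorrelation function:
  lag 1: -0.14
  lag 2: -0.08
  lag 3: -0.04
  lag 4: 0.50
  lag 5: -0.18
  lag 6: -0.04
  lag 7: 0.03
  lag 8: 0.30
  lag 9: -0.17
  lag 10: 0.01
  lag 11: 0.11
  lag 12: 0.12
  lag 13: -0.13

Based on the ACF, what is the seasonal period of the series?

4

The largest autocorrelation is r_4 = 0.50, with a weaker echo at lag 8 (0.30); the remaining lags stay at or below 0.12.
The dominant spike at lag 4 indicates a seasonal period of 4.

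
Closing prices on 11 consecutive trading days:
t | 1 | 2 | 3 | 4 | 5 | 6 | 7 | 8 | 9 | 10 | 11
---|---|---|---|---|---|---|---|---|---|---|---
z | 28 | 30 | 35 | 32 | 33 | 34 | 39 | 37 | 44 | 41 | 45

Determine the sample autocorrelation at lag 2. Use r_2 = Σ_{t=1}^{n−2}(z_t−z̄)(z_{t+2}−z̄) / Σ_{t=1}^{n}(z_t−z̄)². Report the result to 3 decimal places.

0.428

Mean z̄ = (28 + 30 + 35 + 32 + 33 + 34 + 39 + 37 + 44 + 41 + 45)/11 = 36.1818
Numerator Σ_{t=1}^{9}(z_t−z̄)(z_{t+2}−z̄) = 132.5702
Denominator Σ(z_t−z̄)² = 309.6364
r_2 = 132.5702 / 309.6364 = 0.428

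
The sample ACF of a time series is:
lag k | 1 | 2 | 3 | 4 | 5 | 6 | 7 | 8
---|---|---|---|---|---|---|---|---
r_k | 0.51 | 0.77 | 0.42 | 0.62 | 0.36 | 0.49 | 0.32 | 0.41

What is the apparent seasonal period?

The largest autocorrelation is r_2 = 0.77, with a weaker echo at lag 4 (0.62); the remaining lags stay at or below 0.51.
The dominant spike at lag 2 indicates a seasonal period of 2.

2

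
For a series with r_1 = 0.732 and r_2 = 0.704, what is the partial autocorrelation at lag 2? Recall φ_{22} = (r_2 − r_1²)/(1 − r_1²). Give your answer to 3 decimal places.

0.362

φ_{22} = (r_2 − r_1²) / (1 − r_1²)
r_1² = (0.732)² = 0.535824
Numerator = 0.704 − 0.5358 = 0.1682; denominator = 1 − 0.5358 = 0.4642
φ_{22} = 0.1682 / 0.4642 = 0.362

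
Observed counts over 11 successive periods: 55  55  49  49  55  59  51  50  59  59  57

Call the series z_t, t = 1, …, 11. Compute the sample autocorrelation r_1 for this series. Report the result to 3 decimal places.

0.236

Mean z̄ = (55 + 55 + 49 + 49 + 55 + 59 + 51 + 50 + 59 + 59 + 57)/11 = 54.3636
Numerator Σ_{t=1}^{10}(z_t−z̄)(z_{t+1}−z̄) = 37.8678
Denominator Σ(z_t−z̄)² = 160.5455
r_1 = 37.8678 / 160.5455 = 0.236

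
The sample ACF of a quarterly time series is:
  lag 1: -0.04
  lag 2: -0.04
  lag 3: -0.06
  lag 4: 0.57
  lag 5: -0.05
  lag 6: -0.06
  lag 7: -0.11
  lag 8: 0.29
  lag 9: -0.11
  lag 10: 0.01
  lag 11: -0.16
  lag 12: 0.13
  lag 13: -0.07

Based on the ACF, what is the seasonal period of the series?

4

The largest autocorrelation is r_4 = 0.57, with a weaker echo at lag 8 (0.29); the remaining lags stay at or below 0.13.
The dominant spike at lag 4 indicates a seasonal period of 4.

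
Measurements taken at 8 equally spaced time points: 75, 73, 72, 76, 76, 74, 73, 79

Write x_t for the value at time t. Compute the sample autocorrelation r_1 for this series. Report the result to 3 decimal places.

Mean x̄ = (75 + 73 + 72 + 76 + 76 + 74 + 73 + 79)/8 = 74.7500
Deviations from mean: 0.2500, -1.7500, -2.7500, 1.2500, 1.2500, -0.7500, -1.7500, 4.2500
Σ(x_t−x̄)(x_{t+1}−x̄) = (-0.4375) + (4.8125) + (-3.4375) + (1.5625) + (-0.9375) + (1.3125) + (-7.4375) = -4.5625
Denominator Σ(x_t−x̄)² = 35.5000
r_1 = -4.5625 / 35.5000 = -0.129

-0.129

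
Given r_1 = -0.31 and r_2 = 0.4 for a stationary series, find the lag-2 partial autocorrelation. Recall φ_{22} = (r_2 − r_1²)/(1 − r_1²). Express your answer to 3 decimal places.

φ_{22} = (r_2 − r_1²) / (1 − r_1²)
r_1² = (-0.31)² = 0.0961
Numerator = 0.4 − 0.0961 = 0.3039; denominator = 1 − 0.0961 = 0.9039
φ_{22} = 0.3039 / 0.9039 = 0.336

0.336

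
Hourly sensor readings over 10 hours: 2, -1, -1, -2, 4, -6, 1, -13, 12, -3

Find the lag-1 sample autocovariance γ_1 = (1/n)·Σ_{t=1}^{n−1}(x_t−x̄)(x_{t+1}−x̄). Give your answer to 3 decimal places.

Mean x̄ = (2 − 1 − 1 − 2 + 4 − 6 + 1 − 13 + 12 − 3)/10 = -0.7000
Σ_{t=1}^{9}(x_t−x̄)(x_{t+1}−x̄) = -246.6900
γ_1 = -246.6900 / 10 = -24.669

-24.669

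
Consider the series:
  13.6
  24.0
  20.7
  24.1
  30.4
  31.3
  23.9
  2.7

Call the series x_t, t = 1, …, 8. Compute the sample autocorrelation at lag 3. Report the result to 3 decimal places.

-0.271

Mean x̄ = (13.6 + 24.0 + 20.7 + 24.1 + 30.4 + 31.3 + 23.9 + 2.7)/8 = 21.3375
Σ(x_t−x̄)(x_{t+3}−x̄) = (-21.3748) + (24.1289) + (-6.3511) + (7.0789) + (-168.9023) = -165.4205
Denominator Σ(x_t−x̄)² = 610.2988
r_3 = -165.4205 / 610.2988 = -0.271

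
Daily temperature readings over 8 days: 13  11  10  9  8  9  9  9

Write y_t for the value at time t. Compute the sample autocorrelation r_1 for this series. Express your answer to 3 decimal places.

0.454

Mean ȳ = (13 + 11 + 10 + 9 + 8 + 9 + 9 + 9)/8 = 9.7500
Deviations from mean: 3.2500, 1.2500, 0.2500, -0.7500, -1.7500, -0.7500, -0.7500, -0.7500
Σ(y_t−ȳ)(y_{t+1}−ȳ) = (4.0625) + (0.3125) + (-0.1875) + (1.3125) + (1.3125) + (0.5625) + (0.5625) = 7.9375
Denominator Σ(y_t−ȳ)² = 17.5000
r_1 = 7.9375 / 17.5000 = 0.454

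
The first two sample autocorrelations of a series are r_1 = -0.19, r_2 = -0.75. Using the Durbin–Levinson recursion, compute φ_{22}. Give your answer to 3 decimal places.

-0.816

φ_{22} = (r_2 − r_1²) / (1 − r_1²)
r_1² = (-0.19)² = 0.0361
Numerator = -0.75 − 0.0361 = -0.7861; denominator = 1 − 0.0361 = 0.9639
φ_{22} = -0.7861 / 0.9639 = -0.816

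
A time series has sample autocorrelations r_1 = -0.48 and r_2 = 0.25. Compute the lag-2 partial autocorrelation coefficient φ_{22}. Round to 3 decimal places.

φ_{22} = (r_2 − r_1²) / (1 − r_1²)
r_1² = (-0.48)² = 0.2304
Numerator = 0.25 − 0.2304 = 0.0196; denominator = 1 − 0.2304 = 0.7696
φ_{22} = 0.0196 / 0.7696 = 0.025

0.025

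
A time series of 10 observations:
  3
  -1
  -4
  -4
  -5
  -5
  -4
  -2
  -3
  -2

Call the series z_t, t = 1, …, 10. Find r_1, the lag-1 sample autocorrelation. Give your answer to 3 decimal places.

Mean z̄ = (3 − 1 − 4 − 4 − 5 − 5 − 4 − 2 − 3 − 2)/10 = -2.7000
Numerator Σ_{t=1}^{9}(z_t−z̄)(z_{t+1}−z̄) = 19.1100
Denominator Σ(z_t−z̄)² = 52.1000
r_1 = 19.1100 / 52.1000 = 0.367

0.367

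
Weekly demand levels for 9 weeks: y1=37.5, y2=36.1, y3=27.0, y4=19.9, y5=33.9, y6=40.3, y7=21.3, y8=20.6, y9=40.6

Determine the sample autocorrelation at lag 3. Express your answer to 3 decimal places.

Mean ȳ = (37.5 + 36.1 + 27.0 + 19.9 + 33.9 + 40.3 + 21.3 + 20.6 + 40.6)/9 = 30.8000
Σ(y_t−ȳ)(y_{t+3}−ȳ) = (-73.0300) + (16.4300) + (-36.1000) + (103.5500) + (-31.6200) + (93.1000) = 72.3300
Denominator Σ(y_t−ȳ)² = 596.4200
r_3 = 72.3300 / 596.4200 = 0.121

0.121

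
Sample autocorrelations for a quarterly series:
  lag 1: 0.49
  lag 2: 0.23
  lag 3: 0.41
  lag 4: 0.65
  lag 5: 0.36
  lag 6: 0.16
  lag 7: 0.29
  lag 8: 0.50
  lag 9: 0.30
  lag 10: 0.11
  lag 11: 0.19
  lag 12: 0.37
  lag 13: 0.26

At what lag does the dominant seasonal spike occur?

4

The largest autocorrelation is r_4 = 0.65, with a weaker echo at lag 8 (0.50); the remaining lags stay at or below 0.49. The elevated value at lag 1 (0.49), dropping to 0.23 at lag 2, reflects decaying short-term dependence rather than seasonality.
The dominant spike at lag 4 indicates a seasonal period of 4.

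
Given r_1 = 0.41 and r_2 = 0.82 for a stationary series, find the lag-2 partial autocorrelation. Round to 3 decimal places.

0.784

φ_{22} = (r_2 − r_1²) / (1 − r_1²)
r_1² = (0.41)² = 0.1681
Numerator = 0.82 − 0.1681 = 0.6519; denominator = 1 − 0.1681 = 0.8319
φ_{22} = 0.6519 / 0.8319 = 0.784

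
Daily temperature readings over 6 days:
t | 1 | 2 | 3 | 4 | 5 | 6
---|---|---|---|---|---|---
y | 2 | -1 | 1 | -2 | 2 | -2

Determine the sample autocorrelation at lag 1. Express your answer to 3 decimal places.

Mean ȳ = (2 − 1 + 1 − 2 + 2 − 2)/6 = 0.0000
Deviations from mean: 2.0000, -1.0000, 1.0000, -2.0000, 2.0000, -2.0000
Σ(y_t−ȳ)(y_{t+1}−ȳ) = (-2.0000) + (-1.0000) + (-2.0000) + (-4.0000) + (-4.0000) = -13.0000
Denominator Σ(y_t−ȳ)² = 18.0000
r_1 = -13.0000 / 18.0000 = -0.722

-0.722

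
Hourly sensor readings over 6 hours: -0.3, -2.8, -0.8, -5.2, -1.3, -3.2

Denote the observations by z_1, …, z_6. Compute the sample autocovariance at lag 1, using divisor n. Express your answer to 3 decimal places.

-1.645

Mean z̄ = (-0.3 − 2.8 − 0.8 − 5.2 − 1.3 − 3.2)/6 = -2.2667
Σ_{t=1}^{5}(z_t−z̄)(z_{t+1}−z̄) = -9.8711
γ_1 = -9.8711 / 6 = -1.645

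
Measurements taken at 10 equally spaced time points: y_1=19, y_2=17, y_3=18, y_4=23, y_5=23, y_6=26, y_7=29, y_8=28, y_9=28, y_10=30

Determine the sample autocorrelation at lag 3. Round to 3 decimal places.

0.136

Mean ȳ = (19 + 17 + 18 + 23 + 23 + 26 + 29 + 28 + 28 + 30)/10 = 24.1000
Σ(y_t−ȳ)(y_{t+3}−ȳ) = (5.6100) + (7.8100) + (-11.5900) + (-5.3900) + (-4.2900) + (7.4100) + (28.9100) = 28.4700
Denominator Σ(y_t−ȳ)² = 208.9000
r_3 = 28.4700 / 208.9000 = 0.136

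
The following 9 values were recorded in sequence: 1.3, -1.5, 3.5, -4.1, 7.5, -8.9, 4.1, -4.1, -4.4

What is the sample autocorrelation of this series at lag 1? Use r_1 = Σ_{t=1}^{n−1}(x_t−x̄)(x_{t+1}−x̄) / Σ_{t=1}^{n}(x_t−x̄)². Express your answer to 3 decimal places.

-0.727

Mean x̄ = (1.3 − 1.5 + 3.5 − 4.1 + 7.5 − 8.9 + 4.1 − 4.1 − 4.4)/9 = -0.7333
Numerator Σ_{t=1}^{8}(x_t−x̄)(x_{t+1}−x̄) = -157.4144
Denominator Σ(x_t−x̄)² = 216.6000
r_1 = -157.4144 / 216.6000 = -0.727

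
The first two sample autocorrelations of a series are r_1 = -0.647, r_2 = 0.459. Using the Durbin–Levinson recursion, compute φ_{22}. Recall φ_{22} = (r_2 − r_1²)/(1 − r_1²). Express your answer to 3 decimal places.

φ_{22} = (r_2 − r_1²) / (1 − r_1²)
r_1² = (-0.647)² = 0.418609
Numerator = 0.459 − 0.4186 = 0.0404; denominator = 1 − 0.4186 = 0.5814
φ_{22} = 0.0404 / 0.5814 = 0.069

0.069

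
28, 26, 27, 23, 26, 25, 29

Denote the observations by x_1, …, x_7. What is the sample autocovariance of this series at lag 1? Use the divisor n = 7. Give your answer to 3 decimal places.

Mean x̄ = (28 + 26 + 27 + 23 + 26 + 25 + 29)/7 = 26.2857
Σ_{t=1}^{6}(x_t−x̄)(x_{t+1}−x̄) = -5.2245
γ_1 = -5.2245 / 7 = -0.746

-0.746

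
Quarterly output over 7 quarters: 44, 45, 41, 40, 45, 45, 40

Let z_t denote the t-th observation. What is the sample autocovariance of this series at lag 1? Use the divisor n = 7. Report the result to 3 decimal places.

Mean z̄ = (44 + 45 + 41 + 40 + 45 + 45 + 40)/7 = 42.8571
Deviations: 1.1429, 2.1429, -1.8571, -2.8571, 2.1429, 2.1429, -2.8571
Σ_{t=1}^{6}(z_t−z̄)(z_{t+1}−z̄) = -3.8776
γ_1 = -3.8776 / 7 = -0.554

-0.554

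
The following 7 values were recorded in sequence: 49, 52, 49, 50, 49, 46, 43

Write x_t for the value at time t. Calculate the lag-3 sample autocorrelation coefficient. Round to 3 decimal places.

Mean x̄ = (49 + 52 + 49 + 50 + 49 + 46 + 43)/7 = 48.2857
Deviations from mean: 0.7143, 3.7143, 0.7143, 1.7143, 0.7143, -2.2857, -5.2857
Σ(x_t−x̄)(x_{t+3}−x̄) = (1.2245) + (2.6531) + (-1.6327) + (-9.0612) = -6.8163
Denominator Σ(x_t−x̄)² = 51.4286
r_3 = -6.8163 / 51.4286 = -0.133

-0.133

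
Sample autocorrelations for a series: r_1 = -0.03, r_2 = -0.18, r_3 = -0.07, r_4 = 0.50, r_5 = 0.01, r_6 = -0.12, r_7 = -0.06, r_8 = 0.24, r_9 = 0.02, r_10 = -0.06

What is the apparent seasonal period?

The largest autocorrelation is r_4 = 0.50, with a weaker echo at lag 8 (0.24); the remaining lags stay at or below 0.02.
The dominant spike at lag 4 indicates a seasonal period of 4.

4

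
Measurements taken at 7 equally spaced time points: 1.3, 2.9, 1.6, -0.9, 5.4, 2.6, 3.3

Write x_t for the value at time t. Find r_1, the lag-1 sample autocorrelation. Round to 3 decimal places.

Mean x̄ = (1.3 + 2.9 + 1.6 − 0.9 + 5.4 + 2.6 + 3.3)/7 = 2.3143
Σ(x_t−x̄)(x_{t+1}−x̄) = (-0.5941) + (-0.4184) + (2.2959) + (-9.9184) + (0.8816) + (0.2816) = -7.4716
Denominator Σ(x_t−x̄)² = 22.7886
r_1 = -7.4716 / 22.7886 = -0.328

-0.328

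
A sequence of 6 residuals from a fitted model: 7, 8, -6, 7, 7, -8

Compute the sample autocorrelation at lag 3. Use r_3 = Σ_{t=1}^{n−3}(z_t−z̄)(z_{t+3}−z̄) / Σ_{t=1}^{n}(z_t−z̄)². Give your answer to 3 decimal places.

Mean z̄ = (7 + 8 − 6 + 7 + 7 − 8)/6 = 2.5000
Σ(z_t−z̄)(z_{t+3}−z̄) = (20.2500) + (24.7500) + (89.2500) = 134.2500
Denominator Σ(z_t−z̄)² = 273.5000
r_3 = 134.2500 / 273.5000 = 0.491

0.491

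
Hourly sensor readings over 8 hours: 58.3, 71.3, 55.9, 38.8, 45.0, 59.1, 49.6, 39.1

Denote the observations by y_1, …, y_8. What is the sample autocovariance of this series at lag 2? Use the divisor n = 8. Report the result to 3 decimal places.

Mean ȳ = (58.3 + 71.3 + 55.9 + 38.8 + 45.0 + 59.1 + 49.6 + 39.1)/8 = 52.1375
Σ_{t=1}^{6}(y_t−ȳ)(y_{t+2}−ȳ) = -424.7728
γ_2 = -424.7728 / 8 = -53.097

-53.097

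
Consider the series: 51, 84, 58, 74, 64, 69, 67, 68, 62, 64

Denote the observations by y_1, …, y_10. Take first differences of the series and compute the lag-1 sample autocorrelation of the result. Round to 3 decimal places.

-0.683

First differences Δy: 33, -26, 16, -10, 5, -2, 1, -6, 2
Mean of differences = 1.4444
Numerator Σ(Δy_t−Δȳ)(Δy_{t+1}−Δȳ) = -1484.3086
Denominator Σ(Δy_t−Δȳ)² = 2172.2222
r_1(Δy) = -1484.3086 / 2172.2222 = -0.683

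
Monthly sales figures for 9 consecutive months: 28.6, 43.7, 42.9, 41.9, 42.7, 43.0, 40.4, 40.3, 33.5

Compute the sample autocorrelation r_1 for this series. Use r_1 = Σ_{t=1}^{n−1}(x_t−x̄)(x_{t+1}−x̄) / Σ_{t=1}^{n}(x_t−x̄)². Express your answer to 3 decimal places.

-0.040

Mean x̄ = (28.6 + 43.7 + 42.9 + 41.9 + 42.7 + 43.0 + 40.4 + 40.3 + 33.5)/9 = 39.6667
Numerator Σ_{t=1}^{8}(x_t−x̄)(x_{t+1}−x̄) = -8.4844
Denominator Σ(x_t−x̄)² = 213.4600
r_1 = -8.4844 / 213.4600 = -0.040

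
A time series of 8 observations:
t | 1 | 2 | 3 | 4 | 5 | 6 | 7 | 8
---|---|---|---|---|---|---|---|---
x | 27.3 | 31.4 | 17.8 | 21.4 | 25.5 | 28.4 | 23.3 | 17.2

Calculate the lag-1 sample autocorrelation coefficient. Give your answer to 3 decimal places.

-0.006

Mean x̄ = (27.3 + 31.4 + 17.8 + 21.4 + 25.5 + 28.4 + 23.3 + 17.2)/8 = 24.0375
Numerator Σ_{t=1}^{7}(x_t−x̄)(x_{t+1}−x̄) = -1.1039
Denominator Σ(x_t−x̄)² = 179.1788
r_1 = -1.1039 / 179.1788 = -0.006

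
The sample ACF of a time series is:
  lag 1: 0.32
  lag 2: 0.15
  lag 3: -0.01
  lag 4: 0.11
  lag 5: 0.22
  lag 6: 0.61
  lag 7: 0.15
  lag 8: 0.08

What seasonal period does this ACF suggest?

6

The largest autocorrelation is r_6 = 0.61; the remaining lags stay at or below 0.32. The elevated value at lag 1 (0.32), dropping to 0.15 at lag 2, reflects decaying short-term dependence rather than seasonality.
The dominant spike at lag 6 indicates a seasonal period of 6.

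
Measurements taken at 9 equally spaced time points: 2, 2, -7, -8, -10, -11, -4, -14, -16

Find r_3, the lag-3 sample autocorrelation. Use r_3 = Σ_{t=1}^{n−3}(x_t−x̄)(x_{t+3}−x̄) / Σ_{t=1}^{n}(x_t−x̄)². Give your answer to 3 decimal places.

0.046

Mean x̄ = (2 + 2 − 7 − 8 − 10 − 11 − 4 − 14 − 16)/9 = -7.3333
Σ(x_t−x̄)(x_{t+3}−x̄) = (-6.2222) + (-24.8889) + (-1.2222) + (-2.2222) + (17.7778) + (31.7778) = 15.0000
Denominator Σ(x_t−x̄)² = 326.0000
r_3 = 15.0000 / 326.0000 = 0.046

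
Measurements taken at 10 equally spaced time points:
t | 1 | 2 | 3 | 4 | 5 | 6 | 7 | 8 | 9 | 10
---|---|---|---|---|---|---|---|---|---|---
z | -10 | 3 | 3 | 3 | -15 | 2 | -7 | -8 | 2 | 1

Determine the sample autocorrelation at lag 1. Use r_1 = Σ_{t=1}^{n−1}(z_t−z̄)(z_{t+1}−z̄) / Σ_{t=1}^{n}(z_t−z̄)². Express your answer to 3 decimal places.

-0.271

Mean z̄ = (-10 + 3 + 3 + 3 − 15 + 2 − 7 − 8 + 2 + 1)/10 = -2.6000
Numerator Σ_{t=1}^{9}(z_t−z̄)(z_{t+1}−z̄) = -109.9600
Denominator Σ(z_t−z̄)² = 406.4000
r_1 = -109.9600 / 406.4000 = -0.271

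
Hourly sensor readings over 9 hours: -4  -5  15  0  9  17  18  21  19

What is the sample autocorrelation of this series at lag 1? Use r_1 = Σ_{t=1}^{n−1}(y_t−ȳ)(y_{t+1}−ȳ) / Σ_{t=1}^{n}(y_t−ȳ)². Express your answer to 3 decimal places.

0.384

Mean ȳ = (-4 − 5 + 15 + 0 + 9 + 17 + 18 + 21 + 19)/9 = 10.0000
Numerator Σ_{t=1}^{8}(y_t−ȳ)(y_{t+1}−ȳ) = 331.0000
Denominator Σ(y_t−ȳ)² = 862.0000
r_1 = 331.0000 / 862.0000 = 0.384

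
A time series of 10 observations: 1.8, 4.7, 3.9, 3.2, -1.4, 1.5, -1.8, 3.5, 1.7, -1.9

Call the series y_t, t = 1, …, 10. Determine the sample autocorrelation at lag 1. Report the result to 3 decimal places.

0.016

Mean ȳ = (1.8 + 4.7 + 3.9 + 3.2 − 1.4 + 1.5 − 1.8 + 3.5 + 1.7 − 1.9)/10 = 1.5200
Numerator Σ_{t=1}^{9}(y_t−ȳ)(y_{t+1}−ȳ) = 0.8436
Denominator Σ(y_t−ȳ)² = 53.8760
r_1 = 0.8436 / 53.8760 = 0.016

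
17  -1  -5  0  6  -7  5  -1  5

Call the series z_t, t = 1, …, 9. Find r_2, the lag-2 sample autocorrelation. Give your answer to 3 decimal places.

-0.146

Mean z̄ = (17 − 1 − 5 + 0 + 6 − 7 + 5 − 1 + 5)/9 = 2.1111
Σ(z_t−z̄)(z_{t+2}−z̄) = (-105.8765) + (6.5679) + (-27.6543) + (19.2346) + (11.2346) + (28.3457) + (8.3457) = -59.8025
Denominator Σ(z_t−z̄)² = 410.8889
r_2 = -59.8025 / 410.8889 = -0.146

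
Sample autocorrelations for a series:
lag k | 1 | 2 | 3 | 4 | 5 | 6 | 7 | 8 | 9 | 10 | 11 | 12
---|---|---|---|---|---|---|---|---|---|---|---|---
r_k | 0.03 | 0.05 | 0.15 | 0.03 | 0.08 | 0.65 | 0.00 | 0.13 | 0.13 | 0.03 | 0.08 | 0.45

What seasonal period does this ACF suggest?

The largest autocorrelation is r_6 = 0.65, with a weaker echo at lag 12 (0.45); the remaining lags stay at or below 0.15.
The dominant spike at lag 6 indicates a seasonal period of 6.

6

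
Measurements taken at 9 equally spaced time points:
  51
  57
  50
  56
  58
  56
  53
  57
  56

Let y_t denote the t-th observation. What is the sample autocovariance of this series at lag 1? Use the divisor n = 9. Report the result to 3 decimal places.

Mean ȳ = (51 + 57 + 50 + 56 + 58 + 56 + 53 + 57 + 56)/9 = 54.8889
Σ_{t=1}^{8}(y_t−ȳ)(y_{t+1}−ȳ) = -20.7901
γ_1 = -20.7901 / 9 = -2.310

-2.310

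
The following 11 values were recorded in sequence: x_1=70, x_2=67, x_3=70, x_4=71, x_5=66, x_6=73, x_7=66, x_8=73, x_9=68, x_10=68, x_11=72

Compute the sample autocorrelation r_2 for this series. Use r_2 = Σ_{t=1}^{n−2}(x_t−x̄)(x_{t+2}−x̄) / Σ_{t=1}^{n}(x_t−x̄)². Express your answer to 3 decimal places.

Mean x̄ = (70 + 67 + 70 + 71 + 66 + 73 + 66 + 73 + 68 + 68 + 72)/11 = 69.4545
Numerator Σ_{t=1}^{9}(x_t−x̄)(x_{t+2}−x̄) = 20.7686
Denominator Σ(x_t−x̄)² = 68.7273
r_2 = 20.7686 / 68.7273 = 0.302

0.302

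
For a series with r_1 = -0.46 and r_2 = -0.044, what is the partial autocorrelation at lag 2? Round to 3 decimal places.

φ_{22} = (r_2 − r_1²) / (1 − r_1²)
r_1² = (-0.46)² = 0.2116
Numerator = -0.044 − 0.2116 = -0.2556; denominator = 1 − 0.2116 = 0.7884
φ_{22} = -0.2556 / 0.7884 = -0.324

-0.324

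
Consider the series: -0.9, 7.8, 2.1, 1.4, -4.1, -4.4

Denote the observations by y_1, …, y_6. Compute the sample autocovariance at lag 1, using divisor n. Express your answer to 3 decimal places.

3.703

Mean ȳ = (-0.9 + 7.8 + 2.1 + 1.4 − 4.1 − 4.4)/6 = 0.3167
Deviations: -1.2167, 7.4833, 1.7833, 1.0833, -4.4167, -4.7167
Σ_{t=1}^{5}(y_t−ȳ)(y_{t+1}−ȳ) = 22.2197
γ_1 = 22.2197 / 6 = 3.703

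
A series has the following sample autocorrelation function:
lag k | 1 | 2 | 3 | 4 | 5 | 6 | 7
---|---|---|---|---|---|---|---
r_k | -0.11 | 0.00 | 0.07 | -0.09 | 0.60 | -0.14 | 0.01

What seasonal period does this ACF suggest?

5

The largest autocorrelation is r_5 = 0.60; the remaining lags stay at or below 0.07.
The dominant spike at lag 5 indicates a seasonal period of 5.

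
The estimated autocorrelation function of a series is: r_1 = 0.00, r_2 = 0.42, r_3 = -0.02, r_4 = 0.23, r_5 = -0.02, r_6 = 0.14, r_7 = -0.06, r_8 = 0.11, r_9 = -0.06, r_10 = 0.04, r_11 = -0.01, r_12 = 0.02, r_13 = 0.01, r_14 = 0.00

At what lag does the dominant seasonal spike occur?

2

The largest autocorrelation is r_2 = 0.42, with a weaker echo at lag 4 (0.23); the remaining lags stay at or below 0.14.
The dominant spike at lag 2 indicates a seasonal period of 2.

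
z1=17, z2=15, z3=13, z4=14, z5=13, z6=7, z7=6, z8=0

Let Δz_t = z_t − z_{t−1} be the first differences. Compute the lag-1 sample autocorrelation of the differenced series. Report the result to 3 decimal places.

First differences Δz: -2, -2, 1, -1, -6, -1, -6
Mean of differences = -2.4286
Numerator Σ(Δz_t−Δz̄)(Δz_{t+1}−Δz̄) = -8.7551
Denominator Σ(Δz_t−Δz̄)² = 41.7143
r_1(Δz) = -8.7551 / 41.7143 = -0.210

-0.210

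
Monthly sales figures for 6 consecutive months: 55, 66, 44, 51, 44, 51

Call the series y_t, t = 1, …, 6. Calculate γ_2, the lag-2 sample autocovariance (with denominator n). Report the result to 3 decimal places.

4.241

Mean ȳ = (55 + 66 + 44 + 51 + 44 + 51)/6 = 51.8333
Σ_{t=1}^{4}(y_t−ȳ)(y_{t+2}−ȳ) = 25.4444
γ_2 = 25.4444 / 6 = 4.241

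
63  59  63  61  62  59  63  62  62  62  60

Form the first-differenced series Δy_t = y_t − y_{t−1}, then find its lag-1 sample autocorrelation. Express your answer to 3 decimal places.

-0.669

First differences Δy: -4, 4, -2, 1, -3, 4, -1, 0, 0, -2
Mean of differences = -0.3000
Numerator Σ(Δy_t−Δȳ)(Δy_{t+1}−Δȳ) = -44.1900
Denominator Σ(Δy_t−Δȳ)² = 66.1000
r_1(Δy) = -44.1900 / 66.1000 = -0.669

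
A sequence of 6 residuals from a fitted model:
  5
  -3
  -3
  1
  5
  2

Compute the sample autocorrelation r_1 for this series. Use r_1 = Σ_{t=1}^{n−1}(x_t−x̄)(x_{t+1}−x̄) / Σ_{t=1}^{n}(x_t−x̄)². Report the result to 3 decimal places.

0.072

Mean x̄ = (5 − 3 − 3 + 1 + 5 + 2)/6 = 1.1667
Deviations from mean: 3.8333, -4.1667, -4.1667, -0.1667, 3.8333, 0.8333
Σ(x_t−x̄)(x_{t+1}−x̄) = (-15.9722) + (17.3611) + (0.6944) + (-0.6389) + (3.1944) = 4.6389
Denominator Σ(x_t−x̄)² = 64.8333
r_1 = 4.6389 / 64.8333 = 0.072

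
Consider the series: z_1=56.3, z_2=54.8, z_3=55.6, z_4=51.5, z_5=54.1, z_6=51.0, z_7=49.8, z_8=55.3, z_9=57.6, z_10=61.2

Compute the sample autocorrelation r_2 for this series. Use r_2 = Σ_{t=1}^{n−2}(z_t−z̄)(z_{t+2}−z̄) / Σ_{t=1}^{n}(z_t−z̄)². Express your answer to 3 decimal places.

0.030

Mean z̄ = (56.3 + 54.8 + 55.6 + 51.5 + 54.1 + 51.0 + 49.8 + 55.3 + 57.6 + 61.2)/10 = 54.7200
Numerator Σ_{t=1}^{8}(z_t−z̄)(z_{t+2}−z̄) = 3.0472
Denominator Σ(z_t−z̄)² = 102.6960
r_2 = 3.0472 / 102.6960 = 0.030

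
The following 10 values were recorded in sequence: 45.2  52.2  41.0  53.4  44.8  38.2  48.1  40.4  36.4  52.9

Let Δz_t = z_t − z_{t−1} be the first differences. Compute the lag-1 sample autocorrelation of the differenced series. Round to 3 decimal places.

First differences Δz: 7.0, -11.2, 12.4, -8.6, -6.6, 9.9, -7.7, -4.0, 16.5
Mean of differences = 0.8556
Numerator Σ(Δz_t−Δz̄)(Δz_{t+1}−Δz̄) = -431.1442
Denominator Σ(Δz_t−Δz̄)² = 884.6822
r_1(Δz) = -431.1442 / 884.6822 = -0.487

-0.487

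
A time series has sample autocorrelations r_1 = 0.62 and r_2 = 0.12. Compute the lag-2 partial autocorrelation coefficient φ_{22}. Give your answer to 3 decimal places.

-0.429

φ_{22} = (r_2 − r_1²) / (1 − r_1²)
r_1² = (0.62)² = 0.3844
Numerator = 0.12 − 0.3844 = -0.2644; denominator = 1 − 0.3844 = 0.6156
φ_{22} = -0.2644 / 0.6156 = -0.429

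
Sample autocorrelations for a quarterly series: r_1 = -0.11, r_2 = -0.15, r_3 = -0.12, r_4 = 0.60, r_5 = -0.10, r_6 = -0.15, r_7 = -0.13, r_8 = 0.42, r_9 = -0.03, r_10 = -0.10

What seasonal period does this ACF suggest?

The largest autocorrelation is r_4 = 0.60, with a weaker echo at lag 8 (0.42); the remaining lags stay at or below -0.03.
The dominant spike at lag 4 indicates a seasonal period of 4.

4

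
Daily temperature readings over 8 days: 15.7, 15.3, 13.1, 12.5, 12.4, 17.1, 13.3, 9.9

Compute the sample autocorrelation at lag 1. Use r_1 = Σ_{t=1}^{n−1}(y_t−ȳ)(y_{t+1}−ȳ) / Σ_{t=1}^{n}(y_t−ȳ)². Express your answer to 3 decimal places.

0.009

Mean ȳ = (15.7 + 15.3 + 13.1 + 12.5 + 12.4 + 17.1 + 13.3 + 9.9)/8 = 13.6625
Numerator Σ_{t=1}^{7}(y_t−ȳ)(y_{t+1}−ȳ) = 0.3148
Denominator Σ(y_t−ȳ)² = 36.1988
r_1 = 0.3148 / 36.1988 = 0.009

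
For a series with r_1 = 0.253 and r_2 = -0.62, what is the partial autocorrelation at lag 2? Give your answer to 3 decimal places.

φ_{22} = (r_2 − r_1²) / (1 − r_1²)
r_1² = (0.253)² = 0.064009
Numerator = -0.62 − 0.0640 = -0.6840; denominator = 1 − 0.0640 = 0.9360
φ_{22} = -0.6840 / 0.9360 = -0.731

-0.731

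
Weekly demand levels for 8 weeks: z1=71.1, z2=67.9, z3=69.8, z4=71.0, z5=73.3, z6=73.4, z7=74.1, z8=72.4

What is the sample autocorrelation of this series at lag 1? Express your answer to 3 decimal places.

Mean z̄ = (71.1 + 67.9 + 69.8 + 71.0 + 73.3 + 73.4 + 74.1 + 72.4)/8 = 71.6250
Deviations from mean: -0.5250, -3.7250, -1.8250, -0.6250, 1.6750, 1.7750, 2.4750, 0.7750
Numerator Σ_{t=1}^{7}(z_t−z̄)(z_{t+1}−z̄) = 18.1319
Denominator Σ(z_t−z̄)² = 30.5550
r_1 = 18.1319 / 30.5550 = 0.593

0.593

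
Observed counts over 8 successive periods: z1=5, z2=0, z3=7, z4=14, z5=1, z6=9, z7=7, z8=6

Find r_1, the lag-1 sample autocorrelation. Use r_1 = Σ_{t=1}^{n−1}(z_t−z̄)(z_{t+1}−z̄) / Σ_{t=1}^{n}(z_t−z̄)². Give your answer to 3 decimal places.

-0.323

Mean z̄ = (5 + 0 + 7 + 14 + 1 + 9 + 7 + 6)/8 = 6.1250
Deviations from mean: -1.1250, -6.1250, 0.8750, 7.8750, -5.1250, 2.8750, 0.8750, -0.1250
Numerator Σ_{t=1}^{7}(z_t−z̄)(z_{t+1}−z̄) = -44.2656
Denominator Σ(z_t−z̄)² = 136.8750
r_1 = -44.2656 / 136.8750 = -0.323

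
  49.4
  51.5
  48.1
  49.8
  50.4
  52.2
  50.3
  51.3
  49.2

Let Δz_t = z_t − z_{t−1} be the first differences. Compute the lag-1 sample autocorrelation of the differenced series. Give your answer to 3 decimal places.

-0.580

First differences Δz: 2.1, -3.4, 1.7, 0.6, 1.8, -1.9, 1.0, -2.1
Mean of differences = -0.0250
Numerator Σ(Δz_t−Δz̄)(Δz_{t+1}−Δz̄) = -18.2456
Denominator Σ(Δz_t−Δz̄)² = 31.4750
r_1(Δz) = -18.2456 / 31.4750 = -0.580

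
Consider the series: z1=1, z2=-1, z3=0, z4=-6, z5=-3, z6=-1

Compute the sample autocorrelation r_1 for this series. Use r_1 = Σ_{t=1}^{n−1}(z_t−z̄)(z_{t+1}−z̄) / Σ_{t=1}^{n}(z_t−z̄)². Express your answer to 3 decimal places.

Mean z̄ = (1 − 1 + 0 − 6 − 3 − 1)/6 = -1.6667
Numerator Σ_{t=1}^{5}(z_t−z̄)(z_{t+1}−z̄) = 0.5556
Denominator Σ(z_t−z̄)² = 31.3333
r_1 = 0.5556 / 31.3333 = 0.018

0.018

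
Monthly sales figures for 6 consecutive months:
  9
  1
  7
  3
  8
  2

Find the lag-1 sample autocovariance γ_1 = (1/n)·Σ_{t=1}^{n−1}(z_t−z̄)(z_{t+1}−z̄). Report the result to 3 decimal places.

-7.167

Mean z̄ = (9 + 1 + 7 + 3 + 8 + 2)/6 = 5.0000
Σ_{t=1}^{5}(z_t−z̄)(z_{t+1}−z̄) = -43.0000
γ_1 = -43.0000 / 6 = -7.167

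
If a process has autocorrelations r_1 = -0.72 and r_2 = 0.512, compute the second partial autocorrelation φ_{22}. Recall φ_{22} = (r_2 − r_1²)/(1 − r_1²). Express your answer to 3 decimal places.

φ_{22} = (r_2 − r_1²) / (1 − r_1²)
r_1² = (-0.72)² = 0.5184
Numerator = 0.512 − 0.5184 = -0.0064; denominator = 1 − 0.5184 = 0.4816
φ_{22} = -0.0064 / 0.4816 = -0.013

-0.013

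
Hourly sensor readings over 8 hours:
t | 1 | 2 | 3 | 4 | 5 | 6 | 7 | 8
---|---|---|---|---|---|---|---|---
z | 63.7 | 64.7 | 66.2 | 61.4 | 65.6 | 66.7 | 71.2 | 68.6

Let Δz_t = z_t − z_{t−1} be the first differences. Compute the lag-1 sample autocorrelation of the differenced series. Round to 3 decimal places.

First differences Δz: 1.0, 1.5, -4.8, 4.2, 1.1, 4.5, -2.6
Mean of differences = 0.7000
Numerator Σ(Δz_t−Δz̄)(Δz_{t+1}−Δz̄) = -33.0300
Denominator Σ(Δz_t−Δz̄)² = 68.7200
r_1(Δz) = -33.0300 / 68.7200 = -0.481

-0.481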